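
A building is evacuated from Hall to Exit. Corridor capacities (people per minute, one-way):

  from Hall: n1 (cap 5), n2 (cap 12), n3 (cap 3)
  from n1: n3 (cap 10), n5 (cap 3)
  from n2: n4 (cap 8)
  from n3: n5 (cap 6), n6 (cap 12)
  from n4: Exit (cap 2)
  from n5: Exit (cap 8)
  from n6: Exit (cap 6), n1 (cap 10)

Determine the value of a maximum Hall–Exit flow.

Augment Hall→n1→n5→Exit: bottleneck 3, flow now 3.
Augment Hall→n2→n4→Exit: bottleneck 2, flow now 5.
Augment Hall→n3→n5→Exit: bottleneck 3, flow now 8.
Augment Hall→n1→n3→n5→Exit: bottleneck 2, flow now 10.
No augmenting path remains; maximum flow = 10.
In the residual graph, reachable from Hall: {Hall, n2, n4}.
Min-cut edges: Hall→n1 (5), Hall→n3 (3), n4→Exit (2); capacity 5 + 3 + 2 = 10.
This cut is saturated, so no flow can exceed 10.

10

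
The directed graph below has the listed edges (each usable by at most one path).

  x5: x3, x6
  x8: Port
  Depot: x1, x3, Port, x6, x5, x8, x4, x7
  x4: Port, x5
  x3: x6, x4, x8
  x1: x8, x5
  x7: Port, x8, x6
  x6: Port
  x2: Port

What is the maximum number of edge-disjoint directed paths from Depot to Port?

5

Assign every edge capacity 1; by Menger, the answer equals the max flow.
Path Depot→Port (+1); total 1.
Path Depot→x4→Port (+1); total 2.
Path Depot→x6→Port (+1); total 3.
Path Depot→x7→Port (+1); total 4.
Path Depot→x8→Port (+1); total 5.
No residual Depot→Port path; max flow = 5.
Certifying cut of size 5: {Depot→Port, Depot→x7, x4→Port, x6→Port, x8→Port}.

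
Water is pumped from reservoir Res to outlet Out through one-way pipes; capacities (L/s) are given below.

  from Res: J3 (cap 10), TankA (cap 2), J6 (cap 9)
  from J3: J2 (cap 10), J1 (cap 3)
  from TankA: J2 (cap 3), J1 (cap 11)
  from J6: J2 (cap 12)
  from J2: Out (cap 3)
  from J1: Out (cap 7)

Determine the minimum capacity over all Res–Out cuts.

Augment Res→J3→J2→Out: bottleneck 3, flow now 3.
Augment Res→J3→J1→Out: bottleneck 3, flow now 6.
Augment Res→TankA→J1→Out: bottleneck 2, flow now 8.
No augmenting path remains; maximum flow = 8.
By max-flow min-cut, the minimum cut capacity equals the max flow.
In the residual graph, reachable from Res: {Res, J3, J6, J2}.
Min-cut edges: Res→TankA (2), J3→J1 (3), J2→Out (3); capacity 2 + 3 + 3 = 8.

8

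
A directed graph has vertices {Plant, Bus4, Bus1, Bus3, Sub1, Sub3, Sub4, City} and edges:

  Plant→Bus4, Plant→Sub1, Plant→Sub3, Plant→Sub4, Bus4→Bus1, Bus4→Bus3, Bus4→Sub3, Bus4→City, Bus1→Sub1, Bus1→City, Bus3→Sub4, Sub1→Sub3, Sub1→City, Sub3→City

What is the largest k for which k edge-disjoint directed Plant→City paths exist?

Assign every edge capacity 1; by Menger, the answer equals the max flow.
Path Plant→Bus4→City (+1); total 1.
Path Plant→Sub1→City (+1); total 2.
Path Plant→Sub3→City (+1); total 3.
No residual Plant→City path; max flow = 3.
Certifying cut of size 3: {Plant→Bus4, Plant→Sub1, Plant→Sub3}.

3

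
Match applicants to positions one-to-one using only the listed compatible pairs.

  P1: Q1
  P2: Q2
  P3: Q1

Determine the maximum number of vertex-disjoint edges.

Unit-capacity flow: source→left, listed edges, right→sink; max matching = max flow.
Augmenting path P1→Q1 (+1); matched 1.
Augmenting path P2→Q2 (+1); matched 2.
No augmenting path remains; maximum matching = 2.
König certificate: {P2, Q1} is a vertex cover of size 2 (every listed pair touches it), so no matching can be larger.

2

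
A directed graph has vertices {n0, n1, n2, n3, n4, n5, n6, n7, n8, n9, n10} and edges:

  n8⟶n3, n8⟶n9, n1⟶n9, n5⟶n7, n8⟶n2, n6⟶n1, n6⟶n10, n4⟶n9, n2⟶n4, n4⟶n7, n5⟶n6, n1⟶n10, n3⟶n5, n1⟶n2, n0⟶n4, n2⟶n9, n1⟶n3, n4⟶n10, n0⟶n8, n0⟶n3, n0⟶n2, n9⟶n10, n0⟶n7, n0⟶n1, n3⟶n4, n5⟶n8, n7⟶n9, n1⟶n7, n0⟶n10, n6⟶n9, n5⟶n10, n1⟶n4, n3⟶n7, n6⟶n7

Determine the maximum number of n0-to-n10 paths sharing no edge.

Assign every edge capacity 1; by Menger, the answer equals the max flow.
Path n0→n10 (+1); total 1.
Path n0→n1→n10 (+1); total 2.
Path n0→n4→n10 (+1); total 3.
Path n0→n2→n9→n10 (+1); total 4.
Path n0→n3→n5→n10 (+1); total 5.
No residual n0→n10 path; max flow = 5.
Certifying cut of size 5: {n0→n1, n0→n10, n3→n5, n4→n10, n9→n10}.

5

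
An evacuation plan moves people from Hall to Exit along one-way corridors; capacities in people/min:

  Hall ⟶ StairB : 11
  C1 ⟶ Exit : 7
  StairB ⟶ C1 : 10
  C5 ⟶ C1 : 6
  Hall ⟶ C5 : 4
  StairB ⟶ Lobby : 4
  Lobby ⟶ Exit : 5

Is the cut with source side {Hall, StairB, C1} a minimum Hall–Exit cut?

No — its capacity is 15, but the minimum cut has capacity 11.

Given cut capacity: 4 + 4 + 7 = 15.
Augment Hall→StairB→Lobby→Exit: bottleneck 4, flow now 4.
Augment Hall→StairB→C1→Exit: bottleneck 7, flow now 11.
No augmenting path remains; maximum flow = 11.
In the residual graph, reachable from Hall: {Hall, StairB, C5, C1}.
Min-cut edges: StairB→Lobby (4), C1→Exit (7); capacity 4 + 7 = 11.
Cut capacity 15 exceeds the max flow 11, so it is not minimum.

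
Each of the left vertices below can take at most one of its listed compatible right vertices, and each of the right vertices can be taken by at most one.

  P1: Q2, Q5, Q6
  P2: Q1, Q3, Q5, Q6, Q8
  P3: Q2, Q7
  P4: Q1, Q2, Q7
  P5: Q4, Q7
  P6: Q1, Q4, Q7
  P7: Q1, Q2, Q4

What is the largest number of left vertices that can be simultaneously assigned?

6

Unit-capacity flow: source→left, listed edges, right→sink; max matching = max flow.
Augmenting path P1→Q2 (+1); matched 1.
Augmenting path P2→Q1 (+1); matched 2.
Augmenting path P3→Q7 (+1); matched 3.
Augmenting path P5→Q4 (+1); matched 4.
Augmenting path P4→Q1→P2→Q3 (+1); matched 5.
Augmenting path P7→Q2→P1→Q5 (+1); matched 6.
No augmenting path remains; maximum matching = 6.
König certificate: {P1, P2, Q1, Q2, Q4, Q7} is a vertex cover of size 6 (every listed pair touches it), so no matching can be larger.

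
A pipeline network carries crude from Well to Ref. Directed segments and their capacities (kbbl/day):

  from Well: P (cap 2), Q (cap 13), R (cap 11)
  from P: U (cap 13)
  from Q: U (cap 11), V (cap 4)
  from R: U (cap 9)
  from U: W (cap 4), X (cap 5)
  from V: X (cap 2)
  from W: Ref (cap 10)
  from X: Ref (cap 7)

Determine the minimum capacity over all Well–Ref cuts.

11

Augment Well→P→U→W→Ref: bottleneck 2, flow now 2.
Augment Well→Q→U→W→Ref: bottleneck 2, flow now 4.
Augment Well→Q→U→X→Ref: bottleneck 5, flow now 9.
Augment Well→Q→V→X→Ref: bottleneck 2, flow now 11.
No augmenting path remains; maximum flow = 11.
By max-flow min-cut, the minimum cut capacity equals the max flow.
In the residual graph, reachable from Well: {Well, P, Q, R, U, V}.
Min-cut edges: U→W (4), U→X (5), V→X (2); capacity 4 + 5 + 2 = 11.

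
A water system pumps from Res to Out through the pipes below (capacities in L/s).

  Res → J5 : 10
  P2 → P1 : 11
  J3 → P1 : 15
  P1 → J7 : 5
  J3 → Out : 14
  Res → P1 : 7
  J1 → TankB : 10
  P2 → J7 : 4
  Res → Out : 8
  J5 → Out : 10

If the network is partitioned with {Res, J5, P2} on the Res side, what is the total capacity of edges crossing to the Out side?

Edges leaving {Res, J5, P2}: Res→P1 (7), Res→Out (8), J5→Out (10), P2→P1 (11), P2→J7 (4).
Cut capacity = 7 + 8 + 10 + 11 + 4 = 40.

40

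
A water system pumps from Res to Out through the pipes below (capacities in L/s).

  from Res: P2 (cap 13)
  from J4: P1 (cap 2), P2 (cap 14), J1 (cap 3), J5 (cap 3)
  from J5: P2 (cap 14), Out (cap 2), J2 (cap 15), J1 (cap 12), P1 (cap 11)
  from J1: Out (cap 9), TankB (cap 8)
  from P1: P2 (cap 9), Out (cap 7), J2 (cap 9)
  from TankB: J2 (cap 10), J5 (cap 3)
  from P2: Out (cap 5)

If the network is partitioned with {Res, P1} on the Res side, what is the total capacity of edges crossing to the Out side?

Edges leaving {Res, P1}: Res→P2 (13), P1→P2 (9), P1→J2 (9), P1→Out (7).
Cut capacity = 13 + 9 + 9 + 7 = 38.

38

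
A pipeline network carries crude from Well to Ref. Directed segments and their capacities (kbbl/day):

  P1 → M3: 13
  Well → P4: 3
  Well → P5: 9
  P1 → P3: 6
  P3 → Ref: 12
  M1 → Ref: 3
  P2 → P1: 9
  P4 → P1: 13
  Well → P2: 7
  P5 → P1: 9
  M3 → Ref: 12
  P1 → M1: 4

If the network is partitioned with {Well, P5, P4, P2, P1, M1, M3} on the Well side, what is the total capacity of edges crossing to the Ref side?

21

Edges leaving {Well, P5, P4, P2, P1, M1, M3}: P1→P3 (6), M1→Ref (3), M3→Ref (12).
Cut capacity = 6 + 3 + 12 = 21.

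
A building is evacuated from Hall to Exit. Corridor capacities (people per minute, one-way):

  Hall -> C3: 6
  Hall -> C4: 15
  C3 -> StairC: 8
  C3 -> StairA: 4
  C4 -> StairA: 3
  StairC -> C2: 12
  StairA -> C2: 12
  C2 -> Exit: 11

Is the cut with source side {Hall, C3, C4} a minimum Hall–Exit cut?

Given cut capacity: 8 + 4 + 3 = 15.
Augment Hall→C3→StairC→C2→Exit: bottleneck 6, flow now 6.
Augment Hall→C4→StairA→C2→Exit: bottleneck 3, flow now 9.
No augmenting path remains; maximum flow = 9.
In the residual graph, reachable from Hall: {Hall, C4}.
Min-cut edges: Hall→C3 (6), C4→StairA (3); capacity 6 + 3 = 9.
Cut capacity 15 exceeds the max flow 9, so it is not minimum.

No — its capacity is 15, but the minimum cut has capacity 9.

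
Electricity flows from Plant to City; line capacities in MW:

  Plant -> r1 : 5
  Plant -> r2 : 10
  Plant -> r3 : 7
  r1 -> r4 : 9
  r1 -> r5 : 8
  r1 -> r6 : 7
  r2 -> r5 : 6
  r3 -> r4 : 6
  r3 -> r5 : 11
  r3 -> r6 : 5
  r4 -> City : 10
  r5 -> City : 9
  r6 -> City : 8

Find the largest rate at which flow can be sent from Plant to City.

Augment Plant→r1→r4→City: bottleneck 5, flow now 5.
Augment Plant→r2→r5→City: bottleneck 6, flow now 11.
Augment Plant→r3→r4→City: bottleneck 5, flow now 16.
Augment Plant→r3→r5→City: bottleneck 2, flow now 18.
No augmenting path remains; maximum flow = 18.
In the residual graph, reachable from Plant: {Plant, r2}.
Min-cut edges: Plant→r1 (5), Plant→r3 (7), r2→r5 (6); capacity 5 + 7 + 6 = 18.
This cut is saturated, so no flow can exceed 18.

18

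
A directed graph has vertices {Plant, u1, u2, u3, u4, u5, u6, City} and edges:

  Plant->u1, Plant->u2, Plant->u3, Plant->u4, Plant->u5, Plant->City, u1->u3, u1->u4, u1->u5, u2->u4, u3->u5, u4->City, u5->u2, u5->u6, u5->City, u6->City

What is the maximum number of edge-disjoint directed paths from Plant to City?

Assign every edge capacity 1; by Menger, the answer equals the max flow.
Path Plant→City (+1); total 1.
Path Plant→u4→City (+1); total 2.
Path Plant→u5→City (+1); total 3.
Path Plant→u1→u5→u6→City (+1); total 4.
No residual Plant→City path; max flow = 4.
Certifying cut of size 4: {Plant→City, u4→City, u5→City, u5→u6}.

4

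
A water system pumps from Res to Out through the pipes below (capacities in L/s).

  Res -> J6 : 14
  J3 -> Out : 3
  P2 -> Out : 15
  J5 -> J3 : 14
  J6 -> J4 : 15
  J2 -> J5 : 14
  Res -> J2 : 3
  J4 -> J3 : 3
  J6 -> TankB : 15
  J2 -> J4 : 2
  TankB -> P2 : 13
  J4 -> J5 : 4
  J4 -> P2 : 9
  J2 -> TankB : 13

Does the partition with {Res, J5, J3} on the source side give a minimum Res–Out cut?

Given cut capacity: 3 + 14 + 3 = 20.
Augment Res→J2→J5→J3→Out: bottleneck 3, flow now 3.
Augment Res→J6→J4→P2→Out: bottleneck 9, flow now 12.
Augment Res→J6→TankB→P2→Out: bottleneck 5, flow now 17.
No augmenting path remains; maximum flow = 17.
In the residual graph, reachable from Res: {Res}.
Min-cut edges: Res→J2 (3), Res→J6 (14); capacity 3 + 14 = 17.
Cut capacity 20 exceeds the max flow 17, so it is not minimum.

No — its capacity is 20, but the minimum cut has capacity 17.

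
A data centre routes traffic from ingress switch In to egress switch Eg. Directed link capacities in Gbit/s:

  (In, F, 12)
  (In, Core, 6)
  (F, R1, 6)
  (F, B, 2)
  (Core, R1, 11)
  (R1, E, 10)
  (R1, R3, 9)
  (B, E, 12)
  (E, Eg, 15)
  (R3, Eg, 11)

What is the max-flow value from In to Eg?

14

Augment In→F→R1→E→Eg: bottleneck 6, flow now 6.
Augment In→F→B→E→Eg: bottleneck 2, flow now 8.
Augment In→Core→R1→E→Eg: bottleneck 4, flow now 12.
Augment In→Core→R1→R3→Eg: bottleneck 2, flow now 14.
No augmenting path remains; maximum flow = 14.
In the residual graph, reachable from In: {In, F}.
Min-cut edges: In→Core (6), F→R1 (6), F→B (2); capacity 6 + 6 + 2 = 14.
This cut is saturated, so no flow can exceed 14.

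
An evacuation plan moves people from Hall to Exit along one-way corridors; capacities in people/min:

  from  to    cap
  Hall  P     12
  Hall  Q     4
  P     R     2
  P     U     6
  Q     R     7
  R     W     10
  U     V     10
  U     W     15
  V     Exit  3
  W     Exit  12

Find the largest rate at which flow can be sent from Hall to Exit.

Augment Hall→P→R→W→Exit: bottleneck 2, flow now 2.
Augment Hall→P→U→V→Exit: bottleneck 3, flow now 5.
Augment Hall→P→U→W→Exit: bottleneck 3, flow now 8.
Augment Hall→Q→R→W→Exit: bottleneck 4, flow now 12.
No augmenting path remains; maximum flow = 12.
In the residual graph, reachable from Hall: {Hall, P}.
Min-cut edges: Hall→Q (4), P→R (2), P→U (6); capacity 4 + 2 + 6 = 12.
This cut is saturated, so no flow can exceed 12.

12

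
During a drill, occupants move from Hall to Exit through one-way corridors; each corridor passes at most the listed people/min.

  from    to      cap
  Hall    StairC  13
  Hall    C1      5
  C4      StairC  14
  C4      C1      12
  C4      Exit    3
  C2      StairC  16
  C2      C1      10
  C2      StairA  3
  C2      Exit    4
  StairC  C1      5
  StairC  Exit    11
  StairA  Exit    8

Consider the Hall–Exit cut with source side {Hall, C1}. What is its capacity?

13

Edges leaving {Hall, C1}: Hall→StairC (13).
Cut capacity = 13 = 13.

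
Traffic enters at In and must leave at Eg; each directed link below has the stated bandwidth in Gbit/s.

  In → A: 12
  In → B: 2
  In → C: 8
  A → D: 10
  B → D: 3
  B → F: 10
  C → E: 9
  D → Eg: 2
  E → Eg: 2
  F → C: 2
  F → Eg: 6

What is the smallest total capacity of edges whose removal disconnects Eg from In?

6

Augment In→A→D→Eg: bottleneck 2, flow now 2.
Augment In→B→F→Eg: bottleneck 2, flow now 4.
Augment In→C→E→Eg: bottleneck 2, flow now 6.
No augmenting path remains; maximum flow = 6.
By max-flow min-cut, the minimum cut capacity equals the max flow.
In the residual graph, reachable from In: {In, A, C, D, E}.
Min-cut edges: In→B (2), D→Eg (2), E→Eg (2); capacity 2 + 2 + 2 = 6.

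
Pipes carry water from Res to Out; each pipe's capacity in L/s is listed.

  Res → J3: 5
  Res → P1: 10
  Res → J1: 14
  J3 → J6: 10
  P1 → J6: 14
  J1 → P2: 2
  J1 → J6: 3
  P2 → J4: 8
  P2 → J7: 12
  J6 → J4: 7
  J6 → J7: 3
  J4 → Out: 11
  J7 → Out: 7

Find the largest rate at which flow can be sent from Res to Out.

Augment Res→J3→J6→J4→Out: bottleneck 5, flow now 5.
Augment Res→P1→J6→J4→Out: bottleneck 2, flow now 7.
Augment Res→P1→J6→J7→Out: bottleneck 3, flow now 10.
Augment Res→J1→P2→J4→Out: bottleneck 2, flow now 12.
No augmenting path remains; maximum flow = 12.
In the residual graph, reachable from Res: {Res, J3, P1, J1, J6}.
Min-cut edges: J1→P2 (2), J6→J4 (7), J6→J7 (3); capacity 2 + 7 + 3 = 12.
This cut is saturated, so no flow can exceed 12.

12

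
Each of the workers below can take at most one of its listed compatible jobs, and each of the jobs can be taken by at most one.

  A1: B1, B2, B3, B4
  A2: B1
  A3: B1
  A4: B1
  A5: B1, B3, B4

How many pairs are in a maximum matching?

3

Unit-capacity flow: source→left, listed edges, right→sink; max matching = max flow.
Augmenting path A1→B1 (+1); matched 1.
Augmenting path A5→B3 (+1); matched 2.
Augmenting path A2→B1→A1→B2 (+1); matched 3.
No augmenting path remains; maximum matching = 3.
König certificate: {A1, A5, B1} is a vertex cover of size 3 (every listed pair touches it), so no matching can be larger.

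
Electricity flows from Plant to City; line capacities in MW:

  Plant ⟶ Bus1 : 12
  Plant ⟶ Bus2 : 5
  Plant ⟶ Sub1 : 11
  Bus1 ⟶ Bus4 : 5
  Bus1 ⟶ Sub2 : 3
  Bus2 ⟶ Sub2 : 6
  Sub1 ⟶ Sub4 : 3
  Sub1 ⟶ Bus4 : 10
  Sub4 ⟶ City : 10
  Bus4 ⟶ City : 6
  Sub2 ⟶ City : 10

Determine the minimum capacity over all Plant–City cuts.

Augment Plant→Bus1→Bus4→City: bottleneck 5, flow now 5.
Augment Plant→Bus1→Sub2→City: bottleneck 3, flow now 8.
Augment Plant→Bus2→Sub2→City: bottleneck 5, flow now 13.
Augment Plant→Sub1→Sub4→City: bottleneck 3, flow now 16.
Augment Plant→Sub1→Bus4→City: bottleneck 1, flow now 17.
No augmenting path remains; maximum flow = 17.
By max-flow min-cut, the minimum cut capacity equals the max flow.
In the residual graph, reachable from Plant: {Plant, Bus1, Sub1, Bus4}.
Min-cut edges: Plant→Bus2 (5), Bus1→Sub2 (3), Sub1→Sub4 (3), Bus4→City (6); capacity 5 + 3 + 3 + 6 = 17.

17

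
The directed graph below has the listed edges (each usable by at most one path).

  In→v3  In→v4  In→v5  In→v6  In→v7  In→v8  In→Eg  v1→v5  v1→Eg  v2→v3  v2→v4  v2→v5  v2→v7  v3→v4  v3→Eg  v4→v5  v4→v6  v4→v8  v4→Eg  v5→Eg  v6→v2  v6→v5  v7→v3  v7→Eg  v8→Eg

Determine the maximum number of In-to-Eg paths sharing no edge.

Assign every edge capacity 1; by Menger, the answer equals the max flow.
Path In→Eg (+1); total 1.
Path In→v3→Eg (+1); total 2.
Path In→v4→Eg (+1); total 3.
Path In→v5→Eg (+1); total 4.
Path In→v7→Eg (+1); total 5.
Path In→v8→Eg (+1); total 6.
No residual In→Eg path; max flow = 6.
Certifying cut of size 6: {In→Eg, v3→Eg, v4→Eg, v5→Eg, v7→Eg, v8→Eg}.

6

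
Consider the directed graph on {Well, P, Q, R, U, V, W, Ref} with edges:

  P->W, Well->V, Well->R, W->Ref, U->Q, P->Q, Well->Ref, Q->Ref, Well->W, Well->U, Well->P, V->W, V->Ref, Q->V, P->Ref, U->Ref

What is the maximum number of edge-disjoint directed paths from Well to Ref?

5

Assign every edge capacity 1; by Menger, the answer equals the max flow.
Path Well→Ref (+1); total 1.
Path Well→P→Ref (+1); total 2.
Path Well→U→Ref (+1); total 3.
Path Well→V→Ref (+1); total 4.
Path Well→W→Ref (+1); total 5.
No residual Well→Ref path; max flow = 5.
Certifying cut of size 5: {Well→P, Well→Ref, Well→U, Well→V, Well→W}.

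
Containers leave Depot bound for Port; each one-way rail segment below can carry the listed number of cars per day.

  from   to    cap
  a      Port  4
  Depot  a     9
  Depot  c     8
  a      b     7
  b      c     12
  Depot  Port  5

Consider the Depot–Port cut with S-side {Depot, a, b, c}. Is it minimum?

Given cut capacity: 5 + 4 = 9.
Augment Depot→Port: bottleneck 5, flow now 5.
Augment Depot→a→Port: bottleneck 4, flow now 9.
No augmenting path remains; maximum flow = 9.
Cut capacity 9 equals the max flow, so it is a minimum cut.

Yes — it is a minimum cut (capacity 9).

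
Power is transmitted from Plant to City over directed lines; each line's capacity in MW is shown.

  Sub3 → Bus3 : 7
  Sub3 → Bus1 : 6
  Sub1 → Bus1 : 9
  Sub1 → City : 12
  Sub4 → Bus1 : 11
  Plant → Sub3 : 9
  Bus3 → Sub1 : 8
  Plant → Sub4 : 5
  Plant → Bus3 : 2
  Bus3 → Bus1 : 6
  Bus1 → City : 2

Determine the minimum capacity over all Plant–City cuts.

10

Augment Plant→Sub3→Bus1→City: bottleneck 2, flow now 2.
Augment Plant→Bus3→Sub1→City: bottleneck 2, flow now 4.
Augment Plant→Sub3→Bus3→Sub1→City: bottleneck 6, flow now 10.
No augmenting path remains; maximum flow = 10.
By max-flow min-cut, the minimum cut capacity equals the max flow.
In the residual graph, reachable from Plant: {Plant, Sub3, Bus3, Sub4, Bus1}.
Min-cut edges: Bus3→Sub1 (8), Bus1→City (2); capacity 8 + 2 = 10.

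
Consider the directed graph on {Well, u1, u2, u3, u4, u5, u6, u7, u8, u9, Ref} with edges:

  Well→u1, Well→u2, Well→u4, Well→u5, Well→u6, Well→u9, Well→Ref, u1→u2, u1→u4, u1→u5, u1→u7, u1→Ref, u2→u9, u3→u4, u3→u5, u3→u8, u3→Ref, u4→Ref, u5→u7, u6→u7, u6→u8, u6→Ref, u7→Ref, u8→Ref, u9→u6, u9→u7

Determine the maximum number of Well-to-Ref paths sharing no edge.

6

Assign every edge capacity 1; by Menger, the answer equals the max flow.
Path Well→Ref (+1); total 1.
Path Well→u1→Ref (+1); total 2.
Path Well→u4→Ref (+1); total 3.
Path Well→u6→Ref (+1); total 4.
Path Well→u5→u7→Ref (+1); total 5.
Path Well→u9→u6→u8→Ref (+1); total 6.
No residual Well→Ref path; max flow = 6.
Certifying cut of size 6: {Well→Ref, Well→u1, Well→u4, Well→u6, u7→Ref, u9→u6}.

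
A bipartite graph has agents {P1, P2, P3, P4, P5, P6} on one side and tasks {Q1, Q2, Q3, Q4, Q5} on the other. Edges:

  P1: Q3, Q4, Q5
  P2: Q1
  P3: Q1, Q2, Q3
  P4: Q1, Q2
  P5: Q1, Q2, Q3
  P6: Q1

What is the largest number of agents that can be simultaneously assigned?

Unit-capacity flow: source→left, listed edges, right→sink; max matching = max flow.
Augmenting path P1→Q3 (+1); matched 1.
Augmenting path P2→Q1 (+1); matched 2.
Augmenting path P3→Q2 (+1); matched 3.
Augmenting path P5→Q3→P1→Q4 (+1); matched 4.
No augmenting path remains; maximum matching = 4.
König certificate: {P1, Q1, Q2, Q3} is a vertex cover of size 4 (every listed pair touches it), so no matching can be larger.

4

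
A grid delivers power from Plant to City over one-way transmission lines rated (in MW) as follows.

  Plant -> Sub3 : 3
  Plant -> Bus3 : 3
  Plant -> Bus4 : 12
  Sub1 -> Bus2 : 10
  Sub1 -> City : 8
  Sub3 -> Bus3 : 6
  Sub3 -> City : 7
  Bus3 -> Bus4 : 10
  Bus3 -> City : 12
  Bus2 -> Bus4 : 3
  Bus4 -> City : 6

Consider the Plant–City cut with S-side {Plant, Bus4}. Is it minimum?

Given cut capacity: 3 + 3 + 6 = 12.
Augment Plant→Sub3→City: bottleneck 3, flow now 3.
Augment Plant→Bus3→City: bottleneck 3, flow now 6.
Augment Plant→Bus4→City: bottleneck 6, flow now 12.
No augmenting path remains; maximum flow = 12.
Cut capacity 12 equals the max flow, so it is a minimum cut.

Yes — it is a minimum cut (capacity 12).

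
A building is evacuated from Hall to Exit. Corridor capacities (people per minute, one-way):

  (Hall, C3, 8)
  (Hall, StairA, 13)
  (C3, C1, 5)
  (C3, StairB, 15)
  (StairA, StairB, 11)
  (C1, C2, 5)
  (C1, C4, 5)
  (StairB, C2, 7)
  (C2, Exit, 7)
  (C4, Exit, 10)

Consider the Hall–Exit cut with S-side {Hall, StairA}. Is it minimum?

Given cut capacity: 8 + 11 = 19.
Augment Hall→C3→C1→C2→Exit: bottleneck 5, flow now 5.
Augment Hall→C3→StairB→C2→Exit: bottleneck 2, flow now 7.
Augment Hall→C3→StairB→C2→C1→C4→Exit: bottleneck 1, flow now 8. (uses reverse residual edge)
Augment Hall→StairA→StairB→C2→C1→C4→Exit: bottleneck 4, flow now 12. (uses reverse residual edge)
No augmenting path remains; maximum flow = 12.
In the residual graph, reachable from Hall: {Hall, C3, StairA, StairB}.
Min-cut edges: C3→C1 (5), StairB→C2 (7); capacity 5 + 7 = 12.
Cut capacity 19 exceeds the max flow 12, so it is not minimum.

No — its capacity is 19, but the minimum cut has capacity 12.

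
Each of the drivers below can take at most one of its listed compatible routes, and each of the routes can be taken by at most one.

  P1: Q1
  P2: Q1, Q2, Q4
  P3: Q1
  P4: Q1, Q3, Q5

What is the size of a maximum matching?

3

Unit-capacity flow: source→left, listed edges, right→sink; max matching = max flow.
Augmenting path P1→Q1 (+1); matched 1.
Augmenting path P2→Q2 (+1); matched 2.
Augmenting path P4→Q3 (+1); matched 3.
No augmenting path remains; maximum matching = 3.
König certificate: {P2, P4, Q1} is a vertex cover of size 3 (every listed pair touches it), so no matching can be larger.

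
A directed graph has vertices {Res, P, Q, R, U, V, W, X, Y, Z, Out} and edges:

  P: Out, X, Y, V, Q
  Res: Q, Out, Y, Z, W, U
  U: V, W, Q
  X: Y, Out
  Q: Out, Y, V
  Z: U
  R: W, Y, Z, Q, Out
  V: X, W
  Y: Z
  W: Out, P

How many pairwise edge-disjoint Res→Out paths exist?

5

Assign every edge capacity 1; by Menger, the answer equals the max flow.
Path Res→Out (+1); total 1.
Path Res→Q→Out (+1); total 2.
Path Res→W→Out (+1); total 3.
Path Res→U→V→X→Out (+1); total 4.
Path Res→Z→U→W→P→Out (+1); total 5.
No residual Res→Out path; max flow = 5.
Certifying cut of size 5: {Res→Out, Res→Q, Res→U, Res→W, Z→U}.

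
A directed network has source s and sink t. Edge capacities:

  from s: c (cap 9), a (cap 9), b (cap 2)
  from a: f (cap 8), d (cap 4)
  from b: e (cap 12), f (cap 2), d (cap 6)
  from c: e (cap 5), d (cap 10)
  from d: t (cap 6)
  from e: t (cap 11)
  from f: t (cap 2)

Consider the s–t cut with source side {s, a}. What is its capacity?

23

Edges leaving {s, a}: s→b (2), s→c (9), a→d (4), a→f (8).
Cut capacity = 2 + 9 + 4 + 8 = 23.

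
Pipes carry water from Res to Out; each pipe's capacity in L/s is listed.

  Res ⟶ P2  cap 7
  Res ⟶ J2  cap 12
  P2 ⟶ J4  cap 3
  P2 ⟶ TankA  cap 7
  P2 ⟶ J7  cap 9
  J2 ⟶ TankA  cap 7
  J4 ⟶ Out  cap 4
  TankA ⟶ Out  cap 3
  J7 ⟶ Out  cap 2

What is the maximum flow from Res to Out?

Augment Res→P2→J4→Out: bottleneck 3, flow now 3.
Augment Res→P2→TankA→Out: bottleneck 3, flow now 6.
Augment Res→P2→J7→Out: bottleneck 1, flow now 7.
Augment Res→J2→TankA→P2→J7→Out: bottleneck 1, flow now 8. (uses reverse residual edge)
No augmenting path remains; maximum flow = 8.
In the residual graph, reachable from Res: {Res, P2, J2, TankA, J7}.
Min-cut edges: P2→J4 (3), TankA→Out (3), J7→Out (2); capacity 3 + 3 + 2 = 8.
This cut is saturated, so no flow can exceed 8.

8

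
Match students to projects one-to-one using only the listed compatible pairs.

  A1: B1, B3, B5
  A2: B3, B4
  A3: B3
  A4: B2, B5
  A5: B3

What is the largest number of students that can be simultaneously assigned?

Unit-capacity flow: source→left, listed edges, right→sink; max matching = max flow.
Augmenting path A1→B1 (+1); matched 1.
Augmenting path A2→B3 (+1); matched 2.
Augmenting path A4→B2 (+1); matched 3.
Augmenting path A3→B3→A2→B4 (+1); matched 4.
No augmenting path remains; maximum matching = 4.
König certificate: {A1, A2, A4, B3} is a vertex cover of size 4 (every listed pair touches it), so no matching can be larger.

4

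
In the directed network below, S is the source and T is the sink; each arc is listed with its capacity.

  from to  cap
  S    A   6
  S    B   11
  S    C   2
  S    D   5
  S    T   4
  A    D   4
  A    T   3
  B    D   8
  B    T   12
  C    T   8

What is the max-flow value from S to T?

Augment S→T: bottleneck 4, flow now 4.
Augment S→A→T: bottleneck 3, flow now 7.
Augment S→B→T: bottleneck 11, flow now 18.
Augment S→C→T: bottleneck 2, flow now 20.
No augmenting path remains; maximum flow = 20.
In the residual graph, reachable from S: {S, A, D}.
Min-cut edges: S→B (11), S→C (2), S→T (4), A→T (3); capacity 11 + 2 + 4 + 3 = 20.
This cut is saturated, so no flow can exceed 20.

20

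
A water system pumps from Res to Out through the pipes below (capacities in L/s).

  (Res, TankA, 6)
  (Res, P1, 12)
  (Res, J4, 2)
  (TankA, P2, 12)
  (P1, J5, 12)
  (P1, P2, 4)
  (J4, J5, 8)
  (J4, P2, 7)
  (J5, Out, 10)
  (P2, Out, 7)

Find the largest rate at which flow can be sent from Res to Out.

Augment Res→TankA→P2→Out: bottleneck 6, flow now 6.
Augment Res→P1→J5→Out: bottleneck 10, flow now 16.
Augment Res→P1→P2→Out: bottleneck 1, flow now 17.
No augmenting path remains; maximum flow = 17.
In the residual graph, reachable from Res: {Res, TankA, P1, J4, J5, P2}.
Min-cut edges: J5→Out (10), P2→Out (7); capacity 10 + 7 = 17.
This cut is saturated, so no flow can exceed 17.

17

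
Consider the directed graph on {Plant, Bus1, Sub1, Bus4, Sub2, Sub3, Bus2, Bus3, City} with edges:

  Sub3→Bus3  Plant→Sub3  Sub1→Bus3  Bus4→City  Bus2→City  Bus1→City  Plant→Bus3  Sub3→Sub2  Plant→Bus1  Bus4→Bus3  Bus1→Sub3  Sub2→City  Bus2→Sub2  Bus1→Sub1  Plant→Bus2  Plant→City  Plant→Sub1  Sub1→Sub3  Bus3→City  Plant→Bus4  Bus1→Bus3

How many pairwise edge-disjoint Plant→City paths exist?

Assign every edge capacity 1; by Menger, the answer equals the max flow.
Path Plant→City (+1); total 1.
Path Plant→Bus1→City (+1); total 2.
Path Plant→Bus4→City (+1); total 3.
Path Plant→Bus2→City (+1); total 4.
Path Plant→Bus3→City (+1); total 5.
Path Plant→Sub3→Sub2→City (+1); total 6.
No residual Plant→City path; max flow = 6.
Certifying cut of size 6: {Bus3→City, Plant→Bus1, Plant→Bus2, Plant→Bus4, Plant→City, Sub3→Sub2}.

6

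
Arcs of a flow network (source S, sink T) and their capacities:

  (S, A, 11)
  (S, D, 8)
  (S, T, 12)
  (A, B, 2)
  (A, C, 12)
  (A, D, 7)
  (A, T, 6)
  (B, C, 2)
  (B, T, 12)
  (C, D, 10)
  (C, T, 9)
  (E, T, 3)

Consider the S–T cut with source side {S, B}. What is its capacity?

Edges leaving {S, B}: S→A (11), S→D (8), S→T (12), B→C (2), B→T (12).
Cut capacity = 11 + 8 + 12 + 2 + 12 = 45.

45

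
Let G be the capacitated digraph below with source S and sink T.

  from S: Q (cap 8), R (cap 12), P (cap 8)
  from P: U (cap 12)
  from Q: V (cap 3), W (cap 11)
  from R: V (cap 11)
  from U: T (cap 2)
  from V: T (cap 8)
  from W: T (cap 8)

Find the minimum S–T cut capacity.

18

Augment S→P→U→T: bottleneck 2, flow now 2.
Augment S→Q→V→T: bottleneck 3, flow now 5.
Augment S→Q→W→T: bottleneck 5, flow now 10.
Augment S→R→V→T: bottleneck 5, flow now 15.
Augment S→R→V→Q→W→T: bottleneck 3, flow now 18. (uses reverse residual edge)
No augmenting path remains; maximum flow = 18.
By max-flow min-cut, the minimum cut capacity equals the max flow.
In the residual graph, reachable from S: {S, P, R, U, V}.
Min-cut edges: S→Q (8), U→T (2), V→T (8); capacity 8 + 2 + 8 = 18.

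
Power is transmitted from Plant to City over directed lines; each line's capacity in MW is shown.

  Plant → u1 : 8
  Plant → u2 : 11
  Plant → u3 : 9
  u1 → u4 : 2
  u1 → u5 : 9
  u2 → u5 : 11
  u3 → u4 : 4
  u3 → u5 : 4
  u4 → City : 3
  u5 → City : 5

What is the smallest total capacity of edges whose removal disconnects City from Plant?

8

Augment Plant→u1→u4→City: bottleneck 2, flow now 2.
Augment Plant→u1→u5→City: bottleneck 5, flow now 7.
Augment Plant→u3→u4→City: bottleneck 1, flow now 8.
No augmenting path remains; maximum flow = 8.
By max-flow min-cut, the minimum cut capacity equals the max flow.
In the residual graph, reachable from Plant: {Plant, u1, u2, u3, u4, u5}.
Min-cut edges: u4→City (3), u5→City (5); capacity 3 + 5 = 8.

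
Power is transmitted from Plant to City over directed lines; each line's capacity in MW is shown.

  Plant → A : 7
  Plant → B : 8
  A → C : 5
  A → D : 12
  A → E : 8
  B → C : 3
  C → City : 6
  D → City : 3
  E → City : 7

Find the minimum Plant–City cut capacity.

10

Augment Plant→A→C→City: bottleneck 5, flow now 5.
Augment Plant→A→D→City: bottleneck 2, flow now 7.
Augment Plant→B→C→City: bottleneck 1, flow now 8.
Augment Plant→B→C→A→D→City: bottleneck 1, flow now 9. (uses reverse residual edge)
Augment Plant→B→C→A→E→City: bottleneck 1, flow now 10. (uses reverse residual edge)
No augmenting path remains; maximum flow = 10.
By max-flow min-cut, the minimum cut capacity equals the max flow.
In the residual graph, reachable from Plant: {Plant, B}.
Min-cut edges: Plant→A (7), B→C (3); capacity 7 + 3 = 10.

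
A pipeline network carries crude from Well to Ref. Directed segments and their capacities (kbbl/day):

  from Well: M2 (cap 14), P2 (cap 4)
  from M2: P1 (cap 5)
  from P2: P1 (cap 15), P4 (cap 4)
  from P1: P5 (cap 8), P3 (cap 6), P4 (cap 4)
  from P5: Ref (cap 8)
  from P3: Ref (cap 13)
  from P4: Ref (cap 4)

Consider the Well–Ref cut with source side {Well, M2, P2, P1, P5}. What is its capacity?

22

Edges leaving {Well, M2, P2, P1, P5}: P2→P4 (4), P1→P3 (6), P1→P4 (4), P5→Ref (8).
Cut capacity = 4 + 6 + 4 + 8 = 22.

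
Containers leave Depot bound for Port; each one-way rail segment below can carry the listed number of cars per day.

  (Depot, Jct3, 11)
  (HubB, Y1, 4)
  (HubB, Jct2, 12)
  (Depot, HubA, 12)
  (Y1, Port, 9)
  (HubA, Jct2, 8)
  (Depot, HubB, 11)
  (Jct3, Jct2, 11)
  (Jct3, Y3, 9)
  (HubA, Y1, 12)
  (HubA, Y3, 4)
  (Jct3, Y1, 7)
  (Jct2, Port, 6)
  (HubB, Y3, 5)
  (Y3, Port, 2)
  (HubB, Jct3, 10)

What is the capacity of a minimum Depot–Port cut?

Augment Depot→HubB→Y3→Port: bottleneck 2, flow now 2.
Augment Depot→HubB→Y1→Port: bottleneck 4, flow now 6.
Augment Depot→HubB→Jct2→Port: bottleneck 5, flow now 11.
Augment Depot→Jct3→Y1→Port: bottleneck 5, flow now 16.
Augment Depot→Jct3→Jct2→Port: bottleneck 1, flow now 17.
No augmenting path remains; maximum flow = 17.
By max-flow min-cut, the minimum cut capacity equals the max flow.
In the residual graph, reachable from Depot: {Depot, HubB, Jct3, HubA, Y3, Y1, Jct2}.
Min-cut edges: Y3→Port (2), Y1→Port (9), Jct2→Port (6); capacity 2 + 9 + 6 = 17.

17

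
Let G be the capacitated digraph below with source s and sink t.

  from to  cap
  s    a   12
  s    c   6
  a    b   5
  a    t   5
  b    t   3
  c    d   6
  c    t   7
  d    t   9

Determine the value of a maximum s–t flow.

14

Augment s→a→t: bottleneck 5, flow now 5.
Augment s→c→t: bottleneck 6, flow now 11.
Augment s→a→b→t: bottleneck 3, flow now 14.
No augmenting path remains; maximum flow = 14.
In the residual graph, reachable from s: {s, a, b}.
Min-cut edges: s→c (6), a→t (5), b→t (3); capacity 6 + 5 + 3 = 14.
This cut is saturated, so no flow can exceed 14.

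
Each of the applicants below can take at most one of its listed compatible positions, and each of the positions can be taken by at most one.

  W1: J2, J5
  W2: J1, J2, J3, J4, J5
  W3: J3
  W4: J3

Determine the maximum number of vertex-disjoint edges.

3

Unit-capacity flow: source→left, listed edges, right→sink; max matching = max flow.
Augmenting path W1→J2 (+1); matched 1.
Augmenting path W2→J1 (+1); matched 2.
Augmenting path W3→J3 (+1); matched 3.
No augmenting path remains; maximum matching = 3.
König certificate: {W1, W2, J3} is a vertex cover of size 3 (every listed pair touches it), so no matching can be larger.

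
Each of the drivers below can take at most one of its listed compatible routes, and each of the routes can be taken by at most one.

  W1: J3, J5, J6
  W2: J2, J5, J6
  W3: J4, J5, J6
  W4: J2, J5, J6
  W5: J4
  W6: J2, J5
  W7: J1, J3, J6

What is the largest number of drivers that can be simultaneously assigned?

6

Unit-capacity flow: source→left, listed edges, right→sink; max matching = max flow.
Augmenting path W1→J3 (+1); matched 1.
Augmenting path W2→J2 (+1); matched 2.
Augmenting path W3→J4 (+1); matched 3.
Augmenting path W4→J5 (+1); matched 4.
Augmenting path W7→J1 (+1); matched 5.
Augmenting path W5→J4→W3→J6 (+1); matched 6.
No augmenting path remains; maximum matching = 6.
König certificate: {W1, W7, J2, J4, J5, J6} is a vertex cover of size 6 (every listed pair touches it), so no matching can be larger.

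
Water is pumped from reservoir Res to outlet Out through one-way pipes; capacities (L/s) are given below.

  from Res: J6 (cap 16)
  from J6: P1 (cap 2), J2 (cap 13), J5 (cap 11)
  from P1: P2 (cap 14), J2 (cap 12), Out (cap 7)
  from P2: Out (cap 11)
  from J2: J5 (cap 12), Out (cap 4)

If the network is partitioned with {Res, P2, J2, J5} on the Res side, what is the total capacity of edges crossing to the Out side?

Edges leaving {Res, P2, J2, J5}: Res→J6 (16), P2→Out (11), J2→Out (4).
Cut capacity = 16 + 11 + 4 = 31.

31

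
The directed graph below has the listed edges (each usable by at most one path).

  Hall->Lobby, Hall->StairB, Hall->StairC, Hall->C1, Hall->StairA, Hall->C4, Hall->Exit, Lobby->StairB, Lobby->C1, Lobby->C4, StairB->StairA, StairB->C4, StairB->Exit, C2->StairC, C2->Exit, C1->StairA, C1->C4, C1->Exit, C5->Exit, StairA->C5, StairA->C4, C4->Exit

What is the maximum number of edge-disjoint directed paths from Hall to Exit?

Assign every edge capacity 1; by Menger, the answer equals the max flow.
Path Hall→Exit (+1); total 1.
Path Hall→StairB→Exit (+1); total 2.
Path Hall→C1→Exit (+1); total 3.
Path Hall→C4→Exit (+1); total 4.
Path Hall→StairA→C5→Exit (+1); total 5.
No residual Hall→Exit path; max flow = 5.
Certifying cut of size 5: {C1→Exit, C4→Exit, Hall→Exit, StairA→C5, StairB→Exit}.

5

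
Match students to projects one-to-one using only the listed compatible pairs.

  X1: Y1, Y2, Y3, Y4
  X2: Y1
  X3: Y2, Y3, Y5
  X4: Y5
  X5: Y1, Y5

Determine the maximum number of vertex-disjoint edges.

4

Unit-capacity flow: source→left, listed edges, right→sink; max matching = max flow.
Augmenting path X1→Y1 (+1); matched 1.
Augmenting path X3→Y2 (+1); matched 2.
Augmenting path X4→Y5 (+1); matched 3.
Augmenting path X2→Y1→X1→Y3 (+1); matched 4.
No augmenting path remains; maximum matching = 4.
König certificate: {X1, X3, Y1, Y5} is a vertex cover of size 4 (every listed pair touches it), so no matching can be larger.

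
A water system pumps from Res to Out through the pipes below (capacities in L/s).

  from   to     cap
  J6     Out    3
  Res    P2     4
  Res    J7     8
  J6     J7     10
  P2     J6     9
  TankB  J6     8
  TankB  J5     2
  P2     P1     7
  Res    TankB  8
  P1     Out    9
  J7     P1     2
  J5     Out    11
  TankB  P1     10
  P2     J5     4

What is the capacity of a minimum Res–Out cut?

14

Augment Res→J7→P1→Out: bottleneck 2, flow now 2.
Augment Res→P2→P1→Out: bottleneck 4, flow now 6.
Augment Res→TankB→P1→Out: bottleneck 3, flow now 9.
Augment Res→TankB→J6→Out: bottleneck 3, flow now 12.
Augment Res→TankB→J5→Out: bottleneck 2, flow now 14.
No augmenting path remains; maximum flow = 14.
By max-flow min-cut, the minimum cut capacity equals the max flow.
In the residual graph, reachable from Res: {Res, J7}.
Min-cut edges: Res→P2 (4), Res→TankB (8), J7→P1 (2); capacity 4 + 8 + 2 = 14.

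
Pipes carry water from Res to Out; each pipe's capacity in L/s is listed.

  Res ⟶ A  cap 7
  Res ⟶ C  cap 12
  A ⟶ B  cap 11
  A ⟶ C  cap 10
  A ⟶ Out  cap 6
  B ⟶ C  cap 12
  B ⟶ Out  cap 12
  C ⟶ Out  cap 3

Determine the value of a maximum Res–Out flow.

10

Augment Res→A→Out: bottleneck 6, flow now 6.
Augment Res→C→Out: bottleneck 3, flow now 9.
Augment Res→A→B→Out: bottleneck 1, flow now 10.
No augmenting path remains; maximum flow = 10.
In the residual graph, reachable from Res: {Res, C}.
Min-cut edges: Res→A (7), C→Out (3); capacity 7 + 3 = 10.
This cut is saturated, so no flow can exceed 10.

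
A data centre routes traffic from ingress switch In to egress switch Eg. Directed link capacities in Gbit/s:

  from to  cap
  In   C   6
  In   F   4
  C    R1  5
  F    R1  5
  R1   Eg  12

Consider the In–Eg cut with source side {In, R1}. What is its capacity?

Edges leaving {In, R1}: In→C (6), In→F (4), R1→Eg (12).
Cut capacity = 6 + 4 + 12 = 22.

22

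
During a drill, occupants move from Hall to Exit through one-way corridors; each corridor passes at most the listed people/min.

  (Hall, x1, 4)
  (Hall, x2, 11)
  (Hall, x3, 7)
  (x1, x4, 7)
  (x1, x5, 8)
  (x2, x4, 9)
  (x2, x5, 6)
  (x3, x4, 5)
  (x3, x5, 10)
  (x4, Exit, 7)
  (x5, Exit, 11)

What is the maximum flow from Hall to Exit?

Augment Hall→x1→x4→Exit: bottleneck 4, flow now 4.
Augment Hall→x2→x4→Exit: bottleneck 3, flow now 7.
Augment Hall→x2→x5→Exit: bottleneck 6, flow now 13.
Augment Hall→x3→x5→Exit: bottleneck 5, flow now 18.
No augmenting path remains; maximum flow = 18.
In the residual graph, reachable from Hall: {Hall, x1, x2, x3, x4, x5}.
Min-cut edges: x4→Exit (7), x5→Exit (11); capacity 7 + 11 = 18.
This cut is saturated, so no flow can exceed 18.

18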